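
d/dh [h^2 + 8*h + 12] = 2*h + 8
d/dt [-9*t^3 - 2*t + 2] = -27*t^2 - 2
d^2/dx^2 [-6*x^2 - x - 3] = -12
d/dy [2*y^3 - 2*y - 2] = 6*y^2 - 2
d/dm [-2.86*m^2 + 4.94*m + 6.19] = 4.94 - 5.72*m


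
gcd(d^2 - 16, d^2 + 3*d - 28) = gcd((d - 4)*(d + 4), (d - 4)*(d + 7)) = d - 4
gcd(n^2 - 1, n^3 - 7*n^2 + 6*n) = n - 1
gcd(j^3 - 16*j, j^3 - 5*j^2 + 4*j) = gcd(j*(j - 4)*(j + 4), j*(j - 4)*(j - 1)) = j^2 - 4*j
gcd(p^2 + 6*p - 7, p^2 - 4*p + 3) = p - 1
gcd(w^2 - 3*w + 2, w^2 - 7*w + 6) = w - 1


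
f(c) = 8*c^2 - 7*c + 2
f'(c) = 16*c - 7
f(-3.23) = 108.07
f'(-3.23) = -58.68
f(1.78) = 14.89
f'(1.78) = 21.48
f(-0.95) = 15.87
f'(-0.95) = -22.20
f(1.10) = 3.98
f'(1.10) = 10.60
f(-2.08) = 51.17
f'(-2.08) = -40.28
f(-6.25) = 358.25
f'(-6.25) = -107.00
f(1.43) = 8.35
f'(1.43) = 15.88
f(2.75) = 43.25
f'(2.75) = 37.00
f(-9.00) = 713.00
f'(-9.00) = -151.00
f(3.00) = 53.00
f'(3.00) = 41.00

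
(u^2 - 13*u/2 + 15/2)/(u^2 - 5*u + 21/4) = 2*(u - 5)/(2*u - 7)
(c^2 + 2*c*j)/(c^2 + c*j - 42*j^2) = c*(c + 2*j)/(c^2 + c*j - 42*j^2)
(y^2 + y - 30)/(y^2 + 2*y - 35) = (y + 6)/(y + 7)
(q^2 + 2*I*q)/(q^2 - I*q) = (q + 2*I)/(q - I)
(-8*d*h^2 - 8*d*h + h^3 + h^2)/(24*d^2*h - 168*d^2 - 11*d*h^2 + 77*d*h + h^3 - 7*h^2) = h*(-h - 1)/(3*d*h - 21*d - h^2 + 7*h)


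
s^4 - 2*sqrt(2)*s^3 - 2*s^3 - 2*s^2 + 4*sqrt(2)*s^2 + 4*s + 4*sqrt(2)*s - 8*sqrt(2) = (s - 2)*(s - 2*sqrt(2))*(s - sqrt(2))*(s + sqrt(2))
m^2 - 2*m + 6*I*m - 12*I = (m - 2)*(m + 6*I)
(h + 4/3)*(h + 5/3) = h^2 + 3*h + 20/9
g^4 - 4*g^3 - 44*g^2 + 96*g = g*(g - 8)*(g - 2)*(g + 6)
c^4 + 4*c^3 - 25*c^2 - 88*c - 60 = (c - 5)*(c + 1)*(c + 2)*(c + 6)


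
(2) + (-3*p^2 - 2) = -3*p^2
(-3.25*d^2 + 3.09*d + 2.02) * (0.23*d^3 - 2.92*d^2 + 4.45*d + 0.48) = -0.7475*d^5 + 10.2007*d^4 - 23.0207*d^3 + 6.2921*d^2 + 10.4722*d + 0.9696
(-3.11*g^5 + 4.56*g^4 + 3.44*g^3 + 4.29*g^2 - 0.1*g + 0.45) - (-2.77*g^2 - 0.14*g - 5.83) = -3.11*g^5 + 4.56*g^4 + 3.44*g^3 + 7.06*g^2 + 0.04*g + 6.28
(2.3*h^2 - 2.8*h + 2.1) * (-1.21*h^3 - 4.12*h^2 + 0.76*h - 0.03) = -2.783*h^5 - 6.088*h^4 + 10.743*h^3 - 10.849*h^2 + 1.68*h - 0.063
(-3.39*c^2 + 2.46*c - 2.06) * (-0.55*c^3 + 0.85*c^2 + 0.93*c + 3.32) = 1.8645*c^5 - 4.2345*c^4 + 0.0712999999999999*c^3 - 10.718*c^2 + 6.2514*c - 6.8392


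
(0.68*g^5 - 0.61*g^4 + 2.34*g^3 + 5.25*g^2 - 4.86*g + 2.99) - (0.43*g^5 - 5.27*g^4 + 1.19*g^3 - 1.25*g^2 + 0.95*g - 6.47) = 0.25*g^5 + 4.66*g^4 + 1.15*g^3 + 6.5*g^2 - 5.81*g + 9.46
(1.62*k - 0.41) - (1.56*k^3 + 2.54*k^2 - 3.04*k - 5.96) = -1.56*k^3 - 2.54*k^2 + 4.66*k + 5.55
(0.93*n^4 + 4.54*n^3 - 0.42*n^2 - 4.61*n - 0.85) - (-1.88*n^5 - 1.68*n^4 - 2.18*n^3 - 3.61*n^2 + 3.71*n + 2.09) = 1.88*n^5 + 2.61*n^4 + 6.72*n^3 + 3.19*n^2 - 8.32*n - 2.94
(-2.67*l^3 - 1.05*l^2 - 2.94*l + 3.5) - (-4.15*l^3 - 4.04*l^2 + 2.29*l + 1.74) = 1.48*l^3 + 2.99*l^2 - 5.23*l + 1.76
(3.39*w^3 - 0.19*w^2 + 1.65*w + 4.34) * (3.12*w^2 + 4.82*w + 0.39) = 10.5768*w^5 + 15.747*w^4 + 5.5543*w^3 + 21.4197*w^2 + 21.5623*w + 1.6926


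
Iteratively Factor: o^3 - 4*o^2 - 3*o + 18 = (o - 3)*(o^2 - o - 6) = (o - 3)^2*(o + 2)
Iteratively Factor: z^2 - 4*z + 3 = (z - 1)*(z - 3)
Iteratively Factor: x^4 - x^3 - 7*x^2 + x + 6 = (x - 3)*(x^3 + 2*x^2 - x - 2) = (x - 3)*(x - 1)*(x^2 + 3*x + 2) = (x - 3)*(x - 1)*(x + 2)*(x + 1)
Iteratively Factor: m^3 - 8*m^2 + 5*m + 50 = (m + 2)*(m^2 - 10*m + 25) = (m - 5)*(m + 2)*(m - 5)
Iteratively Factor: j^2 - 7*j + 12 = (j - 4)*(j - 3)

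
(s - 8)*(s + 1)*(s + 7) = s^3 - 57*s - 56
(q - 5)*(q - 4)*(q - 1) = q^3 - 10*q^2 + 29*q - 20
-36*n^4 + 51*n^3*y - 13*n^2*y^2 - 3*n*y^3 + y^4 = (-3*n + y)^2*(-n + y)*(4*n + y)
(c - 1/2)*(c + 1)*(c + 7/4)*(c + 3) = c^4 + 21*c^3/4 + 57*c^2/8 + c/4 - 21/8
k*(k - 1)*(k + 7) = k^3 + 6*k^2 - 7*k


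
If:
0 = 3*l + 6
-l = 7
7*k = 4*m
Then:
No Solution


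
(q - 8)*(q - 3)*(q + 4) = q^3 - 7*q^2 - 20*q + 96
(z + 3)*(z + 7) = z^2 + 10*z + 21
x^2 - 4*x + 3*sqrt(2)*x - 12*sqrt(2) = (x - 4)*(x + 3*sqrt(2))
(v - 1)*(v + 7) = v^2 + 6*v - 7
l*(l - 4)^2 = l^3 - 8*l^2 + 16*l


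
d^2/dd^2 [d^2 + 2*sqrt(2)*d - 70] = 2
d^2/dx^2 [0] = 0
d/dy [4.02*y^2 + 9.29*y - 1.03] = 8.04*y + 9.29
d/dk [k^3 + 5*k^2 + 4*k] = 3*k^2 + 10*k + 4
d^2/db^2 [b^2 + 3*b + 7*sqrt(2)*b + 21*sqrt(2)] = 2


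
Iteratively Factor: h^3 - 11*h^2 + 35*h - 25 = (h - 1)*(h^2 - 10*h + 25) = (h - 5)*(h - 1)*(h - 5)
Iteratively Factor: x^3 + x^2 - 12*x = (x + 4)*(x^2 - 3*x) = x*(x + 4)*(x - 3)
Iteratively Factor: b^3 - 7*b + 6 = (b - 1)*(b^2 + b - 6) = (b - 1)*(b + 3)*(b - 2)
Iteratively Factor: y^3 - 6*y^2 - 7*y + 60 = (y - 5)*(y^2 - y - 12) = (y - 5)*(y - 4)*(y + 3)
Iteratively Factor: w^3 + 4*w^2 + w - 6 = (w - 1)*(w^2 + 5*w + 6) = (w - 1)*(w + 2)*(w + 3)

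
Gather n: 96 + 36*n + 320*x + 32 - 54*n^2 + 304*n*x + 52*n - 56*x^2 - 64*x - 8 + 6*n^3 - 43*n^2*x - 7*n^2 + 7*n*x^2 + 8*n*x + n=6*n^3 + n^2*(-43*x - 61) + n*(7*x^2 + 312*x + 89) - 56*x^2 + 256*x + 120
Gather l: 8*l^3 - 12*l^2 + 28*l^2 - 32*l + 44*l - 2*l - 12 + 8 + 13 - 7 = 8*l^3 + 16*l^2 + 10*l + 2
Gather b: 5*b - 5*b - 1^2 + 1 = 0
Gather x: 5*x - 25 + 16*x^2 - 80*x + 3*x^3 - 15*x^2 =3*x^3 + x^2 - 75*x - 25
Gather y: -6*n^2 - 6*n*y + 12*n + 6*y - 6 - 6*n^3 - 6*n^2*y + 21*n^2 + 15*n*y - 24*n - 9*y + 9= -6*n^3 + 15*n^2 - 12*n + y*(-6*n^2 + 9*n - 3) + 3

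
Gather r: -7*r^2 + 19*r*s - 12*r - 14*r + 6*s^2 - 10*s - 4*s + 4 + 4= -7*r^2 + r*(19*s - 26) + 6*s^2 - 14*s + 8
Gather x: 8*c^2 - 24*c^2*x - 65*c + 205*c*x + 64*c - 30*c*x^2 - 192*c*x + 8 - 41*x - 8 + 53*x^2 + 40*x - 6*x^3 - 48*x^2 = 8*c^2 - c - 6*x^3 + x^2*(5 - 30*c) + x*(-24*c^2 + 13*c - 1)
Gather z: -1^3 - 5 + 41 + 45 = 80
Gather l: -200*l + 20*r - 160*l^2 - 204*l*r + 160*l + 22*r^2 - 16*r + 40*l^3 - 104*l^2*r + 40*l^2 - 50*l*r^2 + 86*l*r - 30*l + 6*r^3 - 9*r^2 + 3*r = 40*l^3 + l^2*(-104*r - 120) + l*(-50*r^2 - 118*r - 70) + 6*r^3 + 13*r^2 + 7*r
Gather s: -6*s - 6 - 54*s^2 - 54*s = -54*s^2 - 60*s - 6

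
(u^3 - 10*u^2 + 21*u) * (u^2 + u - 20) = u^5 - 9*u^4 - 9*u^3 + 221*u^2 - 420*u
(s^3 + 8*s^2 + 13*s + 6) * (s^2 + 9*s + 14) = s^5 + 17*s^4 + 99*s^3 + 235*s^2 + 236*s + 84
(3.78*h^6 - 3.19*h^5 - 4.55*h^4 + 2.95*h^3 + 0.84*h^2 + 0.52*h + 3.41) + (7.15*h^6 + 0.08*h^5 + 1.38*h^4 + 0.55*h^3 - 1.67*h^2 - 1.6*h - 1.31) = 10.93*h^6 - 3.11*h^5 - 3.17*h^4 + 3.5*h^3 - 0.83*h^2 - 1.08*h + 2.1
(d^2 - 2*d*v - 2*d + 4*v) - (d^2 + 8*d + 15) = -2*d*v - 10*d + 4*v - 15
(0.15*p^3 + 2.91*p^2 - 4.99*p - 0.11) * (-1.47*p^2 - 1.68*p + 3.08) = -0.2205*p^5 - 4.5297*p^4 + 2.9085*p^3 + 17.5077*p^2 - 15.1844*p - 0.3388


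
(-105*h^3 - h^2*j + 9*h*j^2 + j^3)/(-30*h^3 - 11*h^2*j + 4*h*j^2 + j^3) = (7*h + j)/(2*h + j)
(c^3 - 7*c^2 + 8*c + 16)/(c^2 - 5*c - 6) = (c^2 - 8*c + 16)/(c - 6)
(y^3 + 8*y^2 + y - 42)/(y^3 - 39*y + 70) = (y + 3)/(y - 5)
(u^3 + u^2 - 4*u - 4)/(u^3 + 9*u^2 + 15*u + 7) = (u^2 - 4)/(u^2 + 8*u + 7)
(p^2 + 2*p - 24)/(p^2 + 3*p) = (p^2 + 2*p - 24)/(p*(p + 3))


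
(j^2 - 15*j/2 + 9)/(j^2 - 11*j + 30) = (j - 3/2)/(j - 5)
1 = 1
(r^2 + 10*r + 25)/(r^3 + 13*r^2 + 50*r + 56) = (r^2 + 10*r + 25)/(r^3 + 13*r^2 + 50*r + 56)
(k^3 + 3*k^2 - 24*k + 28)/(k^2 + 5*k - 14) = k - 2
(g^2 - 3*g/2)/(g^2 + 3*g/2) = (2*g - 3)/(2*g + 3)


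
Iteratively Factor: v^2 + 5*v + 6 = (v + 3)*(v + 2)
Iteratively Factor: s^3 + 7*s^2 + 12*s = (s + 3)*(s^2 + 4*s) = (s + 3)*(s + 4)*(s)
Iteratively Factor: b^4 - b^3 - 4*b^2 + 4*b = (b)*(b^3 - b^2 - 4*b + 4) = b*(b + 2)*(b^2 - 3*b + 2) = b*(b - 2)*(b + 2)*(b - 1)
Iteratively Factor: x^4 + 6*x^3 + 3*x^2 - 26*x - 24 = (x + 3)*(x^3 + 3*x^2 - 6*x - 8) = (x + 1)*(x + 3)*(x^2 + 2*x - 8) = (x - 2)*(x + 1)*(x + 3)*(x + 4)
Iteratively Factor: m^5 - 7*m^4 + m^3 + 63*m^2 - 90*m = (m - 2)*(m^4 - 5*m^3 - 9*m^2 + 45*m) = (m - 5)*(m - 2)*(m^3 - 9*m) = (m - 5)*(m - 3)*(m - 2)*(m^2 + 3*m) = m*(m - 5)*(m - 3)*(m - 2)*(m + 3)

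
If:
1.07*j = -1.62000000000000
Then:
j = -1.51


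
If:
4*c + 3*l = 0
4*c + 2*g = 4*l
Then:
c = -3*l/4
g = 7*l/2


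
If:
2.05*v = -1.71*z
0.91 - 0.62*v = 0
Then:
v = 1.47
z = -1.76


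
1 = 1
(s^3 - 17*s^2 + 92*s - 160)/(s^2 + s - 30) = (s^2 - 12*s + 32)/(s + 6)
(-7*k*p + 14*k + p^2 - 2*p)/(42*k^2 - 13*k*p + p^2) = (p - 2)/(-6*k + p)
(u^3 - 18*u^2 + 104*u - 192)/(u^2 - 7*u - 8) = (u^2 - 10*u + 24)/(u + 1)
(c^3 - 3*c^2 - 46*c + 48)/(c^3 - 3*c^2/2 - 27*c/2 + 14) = 2*(c^2 - 2*c - 48)/(2*c^2 - c - 28)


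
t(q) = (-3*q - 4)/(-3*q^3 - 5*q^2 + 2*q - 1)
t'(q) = (-3*q - 4)*(9*q^2 + 10*q - 2)/(-3*q^3 - 5*q^2 + 2*q - 1)^2 - 3/(-3*q^3 - 5*q^2 + 2*q - 1)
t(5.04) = 0.04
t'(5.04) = -0.02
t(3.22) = 0.09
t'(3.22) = -0.06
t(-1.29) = 0.02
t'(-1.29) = 0.55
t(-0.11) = 2.88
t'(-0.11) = 9.09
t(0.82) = 1.48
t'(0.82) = -3.45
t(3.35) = 0.09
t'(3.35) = -0.05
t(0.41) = 4.26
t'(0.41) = -10.10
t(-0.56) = 0.73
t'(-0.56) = 2.06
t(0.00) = 4.00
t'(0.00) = 11.00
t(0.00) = 4.00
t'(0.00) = 11.00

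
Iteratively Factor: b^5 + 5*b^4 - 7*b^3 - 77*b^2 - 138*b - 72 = (b - 4)*(b^4 + 9*b^3 + 29*b^2 + 39*b + 18) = (b - 4)*(b + 1)*(b^3 + 8*b^2 + 21*b + 18) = (b - 4)*(b + 1)*(b + 2)*(b^2 + 6*b + 9) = (b - 4)*(b + 1)*(b + 2)*(b + 3)*(b + 3)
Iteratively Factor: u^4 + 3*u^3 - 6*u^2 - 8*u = (u + 1)*(u^3 + 2*u^2 - 8*u) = (u - 2)*(u + 1)*(u^2 + 4*u) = (u - 2)*(u + 1)*(u + 4)*(u)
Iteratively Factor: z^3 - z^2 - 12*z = (z - 4)*(z^2 + 3*z) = z*(z - 4)*(z + 3)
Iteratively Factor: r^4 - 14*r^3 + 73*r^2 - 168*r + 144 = (r - 4)*(r^3 - 10*r^2 + 33*r - 36) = (r - 4)*(r - 3)*(r^2 - 7*r + 12) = (r - 4)*(r - 3)^2*(r - 4)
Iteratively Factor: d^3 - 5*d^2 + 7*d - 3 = (d - 3)*(d^2 - 2*d + 1) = (d - 3)*(d - 1)*(d - 1)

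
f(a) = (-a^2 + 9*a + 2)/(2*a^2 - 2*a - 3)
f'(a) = (2 - 4*a)*(-a^2 + 9*a + 2)/(2*a^2 - 2*a - 3)^2 + (9 - 2*a)/(2*a^2 - 2*a - 3)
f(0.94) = -3.08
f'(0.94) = -4.03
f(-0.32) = 0.46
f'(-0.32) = -5.17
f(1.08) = -3.73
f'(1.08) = -5.48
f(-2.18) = -2.06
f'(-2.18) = -0.80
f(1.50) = -8.83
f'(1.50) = -27.56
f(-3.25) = -1.54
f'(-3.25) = -0.31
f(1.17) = -4.29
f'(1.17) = -6.98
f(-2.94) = -1.64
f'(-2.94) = -0.38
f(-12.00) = -0.81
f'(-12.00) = -0.02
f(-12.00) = -0.81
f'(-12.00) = -0.02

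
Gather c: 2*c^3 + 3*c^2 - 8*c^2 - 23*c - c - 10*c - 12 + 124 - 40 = 2*c^3 - 5*c^2 - 34*c + 72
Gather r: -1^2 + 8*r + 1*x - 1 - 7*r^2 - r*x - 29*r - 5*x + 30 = -7*r^2 + r*(-x - 21) - 4*x + 28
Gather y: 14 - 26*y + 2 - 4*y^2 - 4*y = -4*y^2 - 30*y + 16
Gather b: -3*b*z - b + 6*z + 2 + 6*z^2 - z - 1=b*(-3*z - 1) + 6*z^2 + 5*z + 1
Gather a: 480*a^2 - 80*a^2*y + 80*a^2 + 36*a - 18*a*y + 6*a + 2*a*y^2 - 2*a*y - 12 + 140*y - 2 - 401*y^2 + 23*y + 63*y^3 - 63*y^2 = a^2*(560 - 80*y) + a*(2*y^2 - 20*y + 42) + 63*y^3 - 464*y^2 + 163*y - 14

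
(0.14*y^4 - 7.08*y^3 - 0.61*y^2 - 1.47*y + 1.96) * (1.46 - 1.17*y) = -0.1638*y^5 + 8.488*y^4 - 9.6231*y^3 + 0.8293*y^2 - 4.4394*y + 2.8616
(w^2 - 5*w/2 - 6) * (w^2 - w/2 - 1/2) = w^4 - 3*w^3 - 21*w^2/4 + 17*w/4 + 3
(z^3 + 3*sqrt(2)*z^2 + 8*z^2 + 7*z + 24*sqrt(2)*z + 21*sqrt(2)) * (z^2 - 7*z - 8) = z^5 + z^4 + 3*sqrt(2)*z^4 - 57*z^3 + 3*sqrt(2)*z^3 - 171*sqrt(2)*z^2 - 113*z^2 - 339*sqrt(2)*z - 56*z - 168*sqrt(2)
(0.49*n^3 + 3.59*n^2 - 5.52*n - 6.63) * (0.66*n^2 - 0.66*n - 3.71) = 0.3234*n^5 + 2.046*n^4 - 7.8305*n^3 - 14.0515*n^2 + 24.855*n + 24.5973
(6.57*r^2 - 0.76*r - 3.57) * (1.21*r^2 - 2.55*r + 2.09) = 7.9497*r^4 - 17.6731*r^3 + 11.3496*r^2 + 7.5151*r - 7.4613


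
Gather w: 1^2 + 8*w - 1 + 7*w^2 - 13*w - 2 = 7*w^2 - 5*w - 2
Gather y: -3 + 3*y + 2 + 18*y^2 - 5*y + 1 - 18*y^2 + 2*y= 0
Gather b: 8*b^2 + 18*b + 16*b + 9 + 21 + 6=8*b^2 + 34*b + 36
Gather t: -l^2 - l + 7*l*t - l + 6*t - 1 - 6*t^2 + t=-l^2 - 2*l - 6*t^2 + t*(7*l + 7) - 1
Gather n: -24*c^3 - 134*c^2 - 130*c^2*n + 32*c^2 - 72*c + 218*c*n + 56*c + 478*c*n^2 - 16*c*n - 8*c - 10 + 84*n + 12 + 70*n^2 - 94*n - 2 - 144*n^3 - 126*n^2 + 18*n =-24*c^3 - 102*c^2 - 24*c - 144*n^3 + n^2*(478*c - 56) + n*(-130*c^2 + 202*c + 8)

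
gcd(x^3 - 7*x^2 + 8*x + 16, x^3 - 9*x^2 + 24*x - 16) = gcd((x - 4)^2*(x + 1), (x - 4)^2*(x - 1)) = x^2 - 8*x + 16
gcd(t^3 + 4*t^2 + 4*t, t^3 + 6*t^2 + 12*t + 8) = t^2 + 4*t + 4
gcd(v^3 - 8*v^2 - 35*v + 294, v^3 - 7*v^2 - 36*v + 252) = v^2 - v - 42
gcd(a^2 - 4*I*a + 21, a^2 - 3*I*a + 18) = a + 3*I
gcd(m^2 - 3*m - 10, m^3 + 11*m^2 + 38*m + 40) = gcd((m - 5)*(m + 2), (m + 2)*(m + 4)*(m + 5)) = m + 2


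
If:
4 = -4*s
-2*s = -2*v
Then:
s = -1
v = -1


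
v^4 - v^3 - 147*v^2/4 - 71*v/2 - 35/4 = (v - 7)*(v + 1/2)^2*(v + 5)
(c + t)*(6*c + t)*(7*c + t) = 42*c^3 + 55*c^2*t + 14*c*t^2 + t^3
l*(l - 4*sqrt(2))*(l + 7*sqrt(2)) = l^3 + 3*sqrt(2)*l^2 - 56*l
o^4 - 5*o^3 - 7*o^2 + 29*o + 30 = (o - 5)*(o - 3)*(o + 1)*(o + 2)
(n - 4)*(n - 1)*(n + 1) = n^3 - 4*n^2 - n + 4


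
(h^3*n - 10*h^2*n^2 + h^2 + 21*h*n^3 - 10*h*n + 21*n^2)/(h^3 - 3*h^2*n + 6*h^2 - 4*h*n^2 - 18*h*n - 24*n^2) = (-h^3*n + 10*h^2*n^2 - h^2 - 21*h*n^3 + 10*h*n - 21*n^2)/(-h^3 + 3*h^2*n - 6*h^2 + 4*h*n^2 + 18*h*n + 24*n^2)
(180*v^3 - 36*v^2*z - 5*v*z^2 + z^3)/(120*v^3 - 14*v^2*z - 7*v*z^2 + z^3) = (6*v + z)/(4*v + z)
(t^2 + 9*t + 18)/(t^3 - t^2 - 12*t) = (t + 6)/(t*(t - 4))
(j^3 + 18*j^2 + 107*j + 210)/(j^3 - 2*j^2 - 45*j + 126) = (j^2 + 11*j + 30)/(j^2 - 9*j + 18)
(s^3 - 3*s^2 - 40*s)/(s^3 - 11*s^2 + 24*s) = (s + 5)/(s - 3)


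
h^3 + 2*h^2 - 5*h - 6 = (h - 2)*(h + 1)*(h + 3)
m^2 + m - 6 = (m - 2)*(m + 3)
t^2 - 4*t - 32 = (t - 8)*(t + 4)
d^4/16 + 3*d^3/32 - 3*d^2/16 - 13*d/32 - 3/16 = (d/4 + 1/4)^2*(d - 2)*(d + 3/2)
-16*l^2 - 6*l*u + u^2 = (-8*l + u)*(2*l + u)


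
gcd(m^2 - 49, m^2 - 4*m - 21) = m - 7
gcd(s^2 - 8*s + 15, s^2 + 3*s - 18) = s - 3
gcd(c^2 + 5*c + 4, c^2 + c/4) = 1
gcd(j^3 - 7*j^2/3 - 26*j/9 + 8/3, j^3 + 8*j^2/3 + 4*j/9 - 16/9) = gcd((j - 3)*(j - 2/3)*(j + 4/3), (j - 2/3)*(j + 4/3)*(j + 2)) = j^2 + 2*j/3 - 8/9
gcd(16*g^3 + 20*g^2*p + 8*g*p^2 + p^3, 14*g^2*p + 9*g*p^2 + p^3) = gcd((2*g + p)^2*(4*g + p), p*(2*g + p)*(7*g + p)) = 2*g + p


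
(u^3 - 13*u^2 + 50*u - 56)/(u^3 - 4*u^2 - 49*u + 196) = (u - 2)/(u + 7)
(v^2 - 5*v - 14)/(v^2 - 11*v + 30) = (v^2 - 5*v - 14)/(v^2 - 11*v + 30)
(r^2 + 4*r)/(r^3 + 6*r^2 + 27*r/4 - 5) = 4*r/(4*r^2 + 8*r - 5)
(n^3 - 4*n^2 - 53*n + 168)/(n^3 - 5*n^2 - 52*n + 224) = (n - 3)/(n - 4)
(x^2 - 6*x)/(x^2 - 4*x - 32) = x*(6 - x)/(-x^2 + 4*x + 32)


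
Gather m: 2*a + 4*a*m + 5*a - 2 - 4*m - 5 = 7*a + m*(4*a - 4) - 7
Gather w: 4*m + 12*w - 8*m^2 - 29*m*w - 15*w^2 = -8*m^2 + 4*m - 15*w^2 + w*(12 - 29*m)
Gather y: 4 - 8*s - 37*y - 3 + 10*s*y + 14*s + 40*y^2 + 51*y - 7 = 6*s + 40*y^2 + y*(10*s + 14) - 6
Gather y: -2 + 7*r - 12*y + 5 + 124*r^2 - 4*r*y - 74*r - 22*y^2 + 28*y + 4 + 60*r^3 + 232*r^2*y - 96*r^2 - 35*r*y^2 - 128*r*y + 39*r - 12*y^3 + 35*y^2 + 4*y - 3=60*r^3 + 28*r^2 - 28*r - 12*y^3 + y^2*(13 - 35*r) + y*(232*r^2 - 132*r + 20) + 4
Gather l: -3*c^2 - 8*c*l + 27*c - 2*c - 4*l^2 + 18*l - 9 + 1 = -3*c^2 + 25*c - 4*l^2 + l*(18 - 8*c) - 8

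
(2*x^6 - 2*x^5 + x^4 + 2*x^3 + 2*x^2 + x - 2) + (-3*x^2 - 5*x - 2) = 2*x^6 - 2*x^5 + x^4 + 2*x^3 - x^2 - 4*x - 4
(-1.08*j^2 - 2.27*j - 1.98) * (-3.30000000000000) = 3.564*j^2 + 7.491*j + 6.534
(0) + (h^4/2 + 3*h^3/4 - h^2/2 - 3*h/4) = h^4/2 + 3*h^3/4 - h^2/2 - 3*h/4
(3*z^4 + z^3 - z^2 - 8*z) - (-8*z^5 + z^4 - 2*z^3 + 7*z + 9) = 8*z^5 + 2*z^4 + 3*z^3 - z^2 - 15*z - 9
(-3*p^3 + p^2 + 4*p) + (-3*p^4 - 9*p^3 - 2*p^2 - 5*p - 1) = -3*p^4 - 12*p^3 - p^2 - p - 1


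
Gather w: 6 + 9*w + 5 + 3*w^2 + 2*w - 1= 3*w^2 + 11*w + 10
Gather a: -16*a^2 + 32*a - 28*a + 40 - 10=-16*a^2 + 4*a + 30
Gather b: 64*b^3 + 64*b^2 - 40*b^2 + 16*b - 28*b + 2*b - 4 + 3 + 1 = 64*b^3 + 24*b^2 - 10*b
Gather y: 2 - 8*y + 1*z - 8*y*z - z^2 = y*(-8*z - 8) - z^2 + z + 2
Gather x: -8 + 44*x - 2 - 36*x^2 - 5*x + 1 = -36*x^2 + 39*x - 9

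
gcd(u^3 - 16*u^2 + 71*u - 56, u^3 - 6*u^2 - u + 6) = u - 1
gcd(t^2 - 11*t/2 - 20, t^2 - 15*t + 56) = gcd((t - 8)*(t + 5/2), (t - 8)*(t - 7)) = t - 8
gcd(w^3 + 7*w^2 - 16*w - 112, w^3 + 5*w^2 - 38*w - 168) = w^2 + 11*w + 28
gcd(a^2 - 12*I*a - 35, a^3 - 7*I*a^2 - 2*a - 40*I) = a - 5*I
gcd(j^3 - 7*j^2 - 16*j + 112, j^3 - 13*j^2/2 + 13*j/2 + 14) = j - 4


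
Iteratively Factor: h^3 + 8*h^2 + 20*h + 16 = (h + 4)*(h^2 + 4*h + 4) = (h + 2)*(h + 4)*(h + 2)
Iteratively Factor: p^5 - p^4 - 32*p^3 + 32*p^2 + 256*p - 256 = (p + 4)*(p^4 - 5*p^3 - 12*p^2 + 80*p - 64) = (p - 4)*(p + 4)*(p^3 - p^2 - 16*p + 16) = (p - 4)*(p - 1)*(p + 4)*(p^2 - 16) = (p - 4)^2*(p - 1)*(p + 4)*(p + 4)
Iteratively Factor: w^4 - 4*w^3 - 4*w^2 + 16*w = (w - 2)*(w^3 - 2*w^2 - 8*w) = w*(w - 2)*(w^2 - 2*w - 8) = w*(w - 2)*(w + 2)*(w - 4)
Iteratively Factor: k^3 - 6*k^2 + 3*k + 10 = (k - 2)*(k^2 - 4*k - 5) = (k - 5)*(k - 2)*(k + 1)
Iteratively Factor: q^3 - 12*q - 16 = (q + 2)*(q^2 - 2*q - 8) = (q + 2)^2*(q - 4)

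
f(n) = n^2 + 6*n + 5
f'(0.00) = 6.00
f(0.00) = 5.00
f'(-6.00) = -6.00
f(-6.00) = 5.00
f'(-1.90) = 2.20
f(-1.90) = -2.79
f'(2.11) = 10.22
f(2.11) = 22.11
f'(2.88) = 11.76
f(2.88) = 30.57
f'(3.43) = 12.86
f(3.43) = 37.34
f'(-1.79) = 2.42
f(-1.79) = -2.54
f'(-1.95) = 2.10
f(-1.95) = -2.90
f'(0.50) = 7.00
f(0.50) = 8.25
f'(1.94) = 9.88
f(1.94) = 20.40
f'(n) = 2*n + 6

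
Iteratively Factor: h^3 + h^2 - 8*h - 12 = (h + 2)*(h^2 - h - 6) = (h - 3)*(h + 2)*(h + 2)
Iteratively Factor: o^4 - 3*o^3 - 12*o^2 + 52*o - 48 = (o - 2)*(o^3 - o^2 - 14*o + 24) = (o - 2)^2*(o^2 + o - 12) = (o - 2)^2*(o + 4)*(o - 3)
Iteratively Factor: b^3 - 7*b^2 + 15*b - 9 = (b - 3)*(b^2 - 4*b + 3) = (b - 3)^2*(b - 1)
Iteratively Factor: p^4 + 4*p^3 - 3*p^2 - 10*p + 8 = (p + 4)*(p^3 - 3*p + 2) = (p + 2)*(p + 4)*(p^2 - 2*p + 1) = (p - 1)*(p + 2)*(p + 4)*(p - 1)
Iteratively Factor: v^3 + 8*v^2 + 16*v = (v + 4)*(v^2 + 4*v) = (v + 4)^2*(v)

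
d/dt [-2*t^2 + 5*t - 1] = 5 - 4*t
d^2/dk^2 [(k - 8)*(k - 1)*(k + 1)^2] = 12*k^2 - 42*k - 18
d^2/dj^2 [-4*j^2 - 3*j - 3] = -8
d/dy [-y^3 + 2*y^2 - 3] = y*(4 - 3*y)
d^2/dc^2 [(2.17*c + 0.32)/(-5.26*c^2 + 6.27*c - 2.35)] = (-(2.17*c + 0.32)*(10.52*c - 6.27)*(21.04*c - 12.54) + (68.4852*c - 23.8454)*(5.26*c^2 - 6.27*c + 2.35))/(5.26*c^2 - 6.27*c + 2.35)^3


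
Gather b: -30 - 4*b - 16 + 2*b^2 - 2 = 2*b^2 - 4*b - 48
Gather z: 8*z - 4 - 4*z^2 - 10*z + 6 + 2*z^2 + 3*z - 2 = -2*z^2 + z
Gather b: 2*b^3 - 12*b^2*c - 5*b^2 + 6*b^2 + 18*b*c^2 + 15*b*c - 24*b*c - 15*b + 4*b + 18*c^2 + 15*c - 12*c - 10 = 2*b^3 + b^2*(1 - 12*c) + b*(18*c^2 - 9*c - 11) + 18*c^2 + 3*c - 10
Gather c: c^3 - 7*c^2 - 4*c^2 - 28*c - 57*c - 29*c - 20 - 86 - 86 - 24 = c^3 - 11*c^2 - 114*c - 216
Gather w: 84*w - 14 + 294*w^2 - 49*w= 294*w^2 + 35*w - 14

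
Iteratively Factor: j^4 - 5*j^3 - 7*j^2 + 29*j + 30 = (j - 5)*(j^3 - 7*j - 6) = (j - 5)*(j + 1)*(j^2 - j - 6) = (j - 5)*(j + 1)*(j + 2)*(j - 3)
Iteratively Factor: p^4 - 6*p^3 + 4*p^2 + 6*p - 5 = (p - 5)*(p^3 - p^2 - p + 1) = (p - 5)*(p - 1)*(p^2 - 1) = (p - 5)*(p - 1)^2*(p + 1)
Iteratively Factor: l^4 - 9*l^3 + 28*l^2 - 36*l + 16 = (l - 2)*(l^3 - 7*l^2 + 14*l - 8) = (l - 2)*(l - 1)*(l^2 - 6*l + 8) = (l - 4)*(l - 2)*(l - 1)*(l - 2)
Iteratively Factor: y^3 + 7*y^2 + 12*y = (y)*(y^2 + 7*y + 12) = y*(y + 3)*(y + 4)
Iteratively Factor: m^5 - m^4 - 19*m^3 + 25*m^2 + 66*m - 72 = (m - 3)*(m^4 + 2*m^3 - 13*m^2 - 14*m + 24) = (m - 3)*(m + 2)*(m^3 - 13*m + 12) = (m - 3)^2*(m + 2)*(m^2 + 3*m - 4) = (m - 3)^2*(m - 1)*(m + 2)*(m + 4)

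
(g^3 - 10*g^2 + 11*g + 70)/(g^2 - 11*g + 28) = (g^2 - 3*g - 10)/(g - 4)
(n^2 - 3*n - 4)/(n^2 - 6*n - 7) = (n - 4)/(n - 7)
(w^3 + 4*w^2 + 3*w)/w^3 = 1 + 4/w + 3/w^2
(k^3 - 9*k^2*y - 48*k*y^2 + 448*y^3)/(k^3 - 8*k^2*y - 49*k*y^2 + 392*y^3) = (-k + 8*y)/(-k + 7*y)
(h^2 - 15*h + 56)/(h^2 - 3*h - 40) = (h - 7)/(h + 5)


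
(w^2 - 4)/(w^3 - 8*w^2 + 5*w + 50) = (w - 2)/(w^2 - 10*w + 25)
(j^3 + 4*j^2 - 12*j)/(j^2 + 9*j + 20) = j*(j^2 + 4*j - 12)/(j^2 + 9*j + 20)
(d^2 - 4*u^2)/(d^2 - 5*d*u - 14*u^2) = (-d + 2*u)/(-d + 7*u)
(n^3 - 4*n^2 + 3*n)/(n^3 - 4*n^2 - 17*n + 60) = n*(n - 1)/(n^2 - n - 20)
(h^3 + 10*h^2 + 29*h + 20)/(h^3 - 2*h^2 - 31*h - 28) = (h + 5)/(h - 7)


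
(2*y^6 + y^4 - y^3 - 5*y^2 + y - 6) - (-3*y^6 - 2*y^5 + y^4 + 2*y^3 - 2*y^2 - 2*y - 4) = 5*y^6 + 2*y^5 - 3*y^3 - 3*y^2 + 3*y - 2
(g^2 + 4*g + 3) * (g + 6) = g^3 + 10*g^2 + 27*g + 18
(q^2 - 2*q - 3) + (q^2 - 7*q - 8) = 2*q^2 - 9*q - 11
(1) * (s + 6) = s + 6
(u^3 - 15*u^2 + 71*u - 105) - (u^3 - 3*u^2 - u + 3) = -12*u^2 + 72*u - 108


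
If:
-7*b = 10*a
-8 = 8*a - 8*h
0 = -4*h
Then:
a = -1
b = 10/7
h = 0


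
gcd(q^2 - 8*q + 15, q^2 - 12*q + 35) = q - 5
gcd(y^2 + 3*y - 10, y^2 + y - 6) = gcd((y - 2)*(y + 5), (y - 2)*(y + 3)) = y - 2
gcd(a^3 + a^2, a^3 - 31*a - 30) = a + 1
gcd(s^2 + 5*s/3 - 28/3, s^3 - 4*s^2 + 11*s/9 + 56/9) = s - 7/3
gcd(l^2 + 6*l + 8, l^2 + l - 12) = l + 4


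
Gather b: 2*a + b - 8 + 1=2*a + b - 7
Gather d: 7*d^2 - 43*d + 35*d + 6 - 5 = 7*d^2 - 8*d + 1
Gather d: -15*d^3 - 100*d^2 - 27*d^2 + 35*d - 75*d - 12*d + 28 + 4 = -15*d^3 - 127*d^2 - 52*d + 32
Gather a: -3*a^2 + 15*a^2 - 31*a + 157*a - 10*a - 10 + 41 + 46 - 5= 12*a^2 + 116*a + 72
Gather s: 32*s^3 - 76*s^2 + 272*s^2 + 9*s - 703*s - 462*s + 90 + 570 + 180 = 32*s^3 + 196*s^2 - 1156*s + 840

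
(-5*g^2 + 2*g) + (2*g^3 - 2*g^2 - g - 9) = 2*g^3 - 7*g^2 + g - 9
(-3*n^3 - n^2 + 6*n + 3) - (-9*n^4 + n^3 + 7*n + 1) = 9*n^4 - 4*n^3 - n^2 - n + 2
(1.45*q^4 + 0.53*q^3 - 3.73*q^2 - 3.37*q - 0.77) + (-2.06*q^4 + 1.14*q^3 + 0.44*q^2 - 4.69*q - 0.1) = -0.61*q^4 + 1.67*q^3 - 3.29*q^2 - 8.06*q - 0.87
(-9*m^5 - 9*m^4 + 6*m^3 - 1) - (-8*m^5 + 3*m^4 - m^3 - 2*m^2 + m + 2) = -m^5 - 12*m^4 + 7*m^3 + 2*m^2 - m - 3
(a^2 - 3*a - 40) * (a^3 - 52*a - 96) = a^5 - 3*a^4 - 92*a^3 + 60*a^2 + 2368*a + 3840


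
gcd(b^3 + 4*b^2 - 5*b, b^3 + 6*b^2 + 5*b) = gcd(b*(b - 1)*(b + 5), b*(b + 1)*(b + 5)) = b^2 + 5*b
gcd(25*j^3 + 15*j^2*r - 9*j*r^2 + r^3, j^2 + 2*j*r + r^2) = j + r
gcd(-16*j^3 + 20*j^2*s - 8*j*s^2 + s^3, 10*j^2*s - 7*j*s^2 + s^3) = -2*j + s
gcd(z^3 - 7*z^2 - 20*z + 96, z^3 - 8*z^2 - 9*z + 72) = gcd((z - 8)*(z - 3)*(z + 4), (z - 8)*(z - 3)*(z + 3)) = z^2 - 11*z + 24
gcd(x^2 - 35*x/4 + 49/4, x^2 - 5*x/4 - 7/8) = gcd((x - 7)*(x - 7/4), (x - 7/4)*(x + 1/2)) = x - 7/4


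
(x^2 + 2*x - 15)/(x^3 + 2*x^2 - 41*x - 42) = (x^2 + 2*x - 15)/(x^3 + 2*x^2 - 41*x - 42)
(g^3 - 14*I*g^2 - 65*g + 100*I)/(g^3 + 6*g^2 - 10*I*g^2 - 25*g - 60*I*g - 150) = (g - 4*I)/(g + 6)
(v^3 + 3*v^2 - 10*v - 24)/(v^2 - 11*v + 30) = (v^3 + 3*v^2 - 10*v - 24)/(v^2 - 11*v + 30)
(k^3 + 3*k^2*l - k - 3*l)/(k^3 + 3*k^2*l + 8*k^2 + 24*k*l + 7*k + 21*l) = (k - 1)/(k + 7)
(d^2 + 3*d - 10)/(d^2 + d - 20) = (d - 2)/(d - 4)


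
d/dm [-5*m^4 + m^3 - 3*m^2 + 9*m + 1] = -20*m^3 + 3*m^2 - 6*m + 9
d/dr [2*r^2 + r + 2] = 4*r + 1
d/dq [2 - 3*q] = -3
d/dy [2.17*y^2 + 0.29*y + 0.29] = 4.34*y + 0.29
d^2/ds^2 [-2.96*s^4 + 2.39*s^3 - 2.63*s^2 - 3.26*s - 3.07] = -35.52*s^2 + 14.34*s - 5.26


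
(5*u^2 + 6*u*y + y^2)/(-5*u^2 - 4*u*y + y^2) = (5*u + y)/(-5*u + y)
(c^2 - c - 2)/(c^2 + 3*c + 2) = (c - 2)/(c + 2)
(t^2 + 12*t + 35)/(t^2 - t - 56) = (t + 5)/(t - 8)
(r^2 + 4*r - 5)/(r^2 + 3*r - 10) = (r - 1)/(r - 2)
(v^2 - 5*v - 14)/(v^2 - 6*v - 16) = (v - 7)/(v - 8)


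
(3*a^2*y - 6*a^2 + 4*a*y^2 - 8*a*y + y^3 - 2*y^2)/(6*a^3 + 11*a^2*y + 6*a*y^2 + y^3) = (y - 2)/(2*a + y)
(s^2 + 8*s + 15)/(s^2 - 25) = (s + 3)/(s - 5)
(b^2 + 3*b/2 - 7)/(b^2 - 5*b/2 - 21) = (b - 2)/(b - 6)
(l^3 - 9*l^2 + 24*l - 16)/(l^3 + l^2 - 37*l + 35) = (l^2 - 8*l + 16)/(l^2 + 2*l - 35)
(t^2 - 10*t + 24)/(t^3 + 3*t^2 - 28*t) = (t - 6)/(t*(t + 7))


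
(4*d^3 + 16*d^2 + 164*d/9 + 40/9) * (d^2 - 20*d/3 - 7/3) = 4*d^5 - 32*d^4/3 - 880*d^3/9 - 4168*d^2/27 - 1948*d/27 - 280/27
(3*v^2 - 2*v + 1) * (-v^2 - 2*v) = -3*v^4 - 4*v^3 + 3*v^2 - 2*v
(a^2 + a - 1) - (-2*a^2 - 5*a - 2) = 3*a^2 + 6*a + 1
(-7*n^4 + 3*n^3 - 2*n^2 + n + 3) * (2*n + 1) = -14*n^5 - n^4 - n^3 + 7*n + 3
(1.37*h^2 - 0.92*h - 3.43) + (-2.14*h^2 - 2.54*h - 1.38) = -0.77*h^2 - 3.46*h - 4.81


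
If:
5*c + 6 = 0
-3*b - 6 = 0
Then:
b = -2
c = -6/5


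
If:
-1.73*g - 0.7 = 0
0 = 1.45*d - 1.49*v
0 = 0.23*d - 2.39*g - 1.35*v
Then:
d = 0.89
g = -0.40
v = 0.87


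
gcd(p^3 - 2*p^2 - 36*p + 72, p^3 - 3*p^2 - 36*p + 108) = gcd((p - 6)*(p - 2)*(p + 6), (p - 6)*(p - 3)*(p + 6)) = p^2 - 36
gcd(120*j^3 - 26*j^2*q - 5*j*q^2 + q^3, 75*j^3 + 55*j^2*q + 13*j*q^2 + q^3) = 5*j + q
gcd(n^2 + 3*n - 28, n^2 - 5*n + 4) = n - 4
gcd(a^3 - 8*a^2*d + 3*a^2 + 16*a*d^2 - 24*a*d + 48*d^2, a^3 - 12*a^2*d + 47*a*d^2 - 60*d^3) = a - 4*d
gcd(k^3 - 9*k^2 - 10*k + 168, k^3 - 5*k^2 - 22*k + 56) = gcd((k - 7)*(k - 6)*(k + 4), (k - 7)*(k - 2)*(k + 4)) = k^2 - 3*k - 28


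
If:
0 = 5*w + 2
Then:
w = -2/5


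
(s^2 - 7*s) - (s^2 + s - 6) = 6 - 8*s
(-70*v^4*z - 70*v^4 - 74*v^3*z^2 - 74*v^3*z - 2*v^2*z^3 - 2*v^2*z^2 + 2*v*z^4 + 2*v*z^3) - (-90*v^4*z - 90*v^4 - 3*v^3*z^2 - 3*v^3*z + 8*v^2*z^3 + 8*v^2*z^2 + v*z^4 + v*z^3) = 20*v^4*z + 20*v^4 - 71*v^3*z^2 - 71*v^3*z - 10*v^2*z^3 - 10*v^2*z^2 + v*z^4 + v*z^3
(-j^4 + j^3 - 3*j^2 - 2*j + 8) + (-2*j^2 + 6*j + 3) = -j^4 + j^3 - 5*j^2 + 4*j + 11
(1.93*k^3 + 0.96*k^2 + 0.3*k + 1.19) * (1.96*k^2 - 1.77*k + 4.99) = 3.7828*k^5 - 1.5345*k^4 + 8.5195*k^3 + 6.5918*k^2 - 0.6093*k + 5.9381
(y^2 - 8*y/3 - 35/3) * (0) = 0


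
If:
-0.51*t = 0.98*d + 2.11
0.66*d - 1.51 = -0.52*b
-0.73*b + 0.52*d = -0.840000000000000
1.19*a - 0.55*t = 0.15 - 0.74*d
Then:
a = -3.12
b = 1.78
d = 0.88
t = -5.84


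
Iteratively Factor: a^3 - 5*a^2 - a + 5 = (a - 1)*(a^2 - 4*a - 5) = (a - 5)*(a - 1)*(a + 1)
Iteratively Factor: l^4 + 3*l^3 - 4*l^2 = (l - 1)*(l^3 + 4*l^2) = (l - 1)*(l + 4)*(l^2) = l*(l - 1)*(l + 4)*(l)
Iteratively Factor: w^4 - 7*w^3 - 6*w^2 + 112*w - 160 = (w + 4)*(w^3 - 11*w^2 + 38*w - 40) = (w - 4)*(w + 4)*(w^2 - 7*w + 10) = (w - 5)*(w - 4)*(w + 4)*(w - 2)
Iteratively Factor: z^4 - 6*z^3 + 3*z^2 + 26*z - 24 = (z - 4)*(z^3 - 2*z^2 - 5*z + 6) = (z - 4)*(z - 3)*(z^2 + z - 2) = (z - 4)*(z - 3)*(z + 2)*(z - 1)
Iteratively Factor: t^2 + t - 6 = (t - 2)*(t + 3)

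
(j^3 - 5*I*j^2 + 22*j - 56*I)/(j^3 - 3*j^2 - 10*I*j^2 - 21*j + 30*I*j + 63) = (j^2 + 2*I*j + 8)/(j^2 - 3*j*(1 + I) + 9*I)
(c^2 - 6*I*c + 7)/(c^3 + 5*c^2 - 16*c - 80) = (c^2 - 6*I*c + 7)/(c^3 + 5*c^2 - 16*c - 80)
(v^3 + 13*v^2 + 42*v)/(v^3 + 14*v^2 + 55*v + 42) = v/(v + 1)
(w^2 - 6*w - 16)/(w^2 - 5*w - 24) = (w + 2)/(w + 3)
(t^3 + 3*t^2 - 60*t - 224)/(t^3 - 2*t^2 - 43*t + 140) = (t^2 - 4*t - 32)/(t^2 - 9*t + 20)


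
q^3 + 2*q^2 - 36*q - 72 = (q - 6)*(q + 2)*(q + 6)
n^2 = n^2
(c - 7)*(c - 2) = c^2 - 9*c + 14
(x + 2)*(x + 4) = x^2 + 6*x + 8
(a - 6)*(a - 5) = a^2 - 11*a + 30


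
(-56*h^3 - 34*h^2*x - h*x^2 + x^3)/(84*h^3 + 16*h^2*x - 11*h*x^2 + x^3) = (4*h + x)/(-6*h + x)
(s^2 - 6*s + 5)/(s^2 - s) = (s - 5)/s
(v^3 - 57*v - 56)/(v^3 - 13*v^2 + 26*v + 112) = (v^2 + 8*v + 7)/(v^2 - 5*v - 14)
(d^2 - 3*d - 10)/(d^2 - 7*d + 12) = (d^2 - 3*d - 10)/(d^2 - 7*d + 12)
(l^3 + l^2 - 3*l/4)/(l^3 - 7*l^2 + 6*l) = (l^2 + l - 3/4)/(l^2 - 7*l + 6)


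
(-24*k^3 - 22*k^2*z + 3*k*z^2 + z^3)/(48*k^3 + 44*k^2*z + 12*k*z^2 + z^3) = (-4*k^2 - 3*k*z + z^2)/(8*k^2 + 6*k*z + z^2)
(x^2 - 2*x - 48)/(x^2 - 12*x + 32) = (x + 6)/(x - 4)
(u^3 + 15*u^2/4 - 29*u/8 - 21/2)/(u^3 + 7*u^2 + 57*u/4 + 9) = (4*u - 7)/(2*(2*u + 3))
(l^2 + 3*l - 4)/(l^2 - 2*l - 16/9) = 9*(-l^2 - 3*l + 4)/(-9*l^2 + 18*l + 16)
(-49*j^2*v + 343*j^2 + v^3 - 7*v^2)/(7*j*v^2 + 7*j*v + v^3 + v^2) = (-7*j*v + 49*j + v^2 - 7*v)/(v*(v + 1))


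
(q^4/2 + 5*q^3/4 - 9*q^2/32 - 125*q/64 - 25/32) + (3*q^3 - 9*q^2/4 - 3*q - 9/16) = q^4/2 + 17*q^3/4 - 81*q^2/32 - 317*q/64 - 43/32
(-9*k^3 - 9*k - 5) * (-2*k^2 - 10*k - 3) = 18*k^5 + 90*k^4 + 45*k^3 + 100*k^2 + 77*k + 15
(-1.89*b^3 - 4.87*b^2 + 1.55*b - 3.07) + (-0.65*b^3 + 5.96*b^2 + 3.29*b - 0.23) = -2.54*b^3 + 1.09*b^2 + 4.84*b - 3.3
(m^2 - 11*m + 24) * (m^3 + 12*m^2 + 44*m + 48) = m^5 + m^4 - 64*m^3 - 148*m^2 + 528*m + 1152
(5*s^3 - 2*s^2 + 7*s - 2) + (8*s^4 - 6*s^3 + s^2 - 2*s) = 8*s^4 - s^3 - s^2 + 5*s - 2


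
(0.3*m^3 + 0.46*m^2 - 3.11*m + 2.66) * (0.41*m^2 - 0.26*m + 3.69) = 0.123*m^5 + 0.1106*m^4 - 0.2877*m^3 + 3.5966*m^2 - 12.1675*m + 9.8154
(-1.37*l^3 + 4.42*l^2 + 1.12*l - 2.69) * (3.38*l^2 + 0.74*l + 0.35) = -4.6306*l^5 + 13.9258*l^4 + 6.5769*l^3 - 6.7164*l^2 - 1.5986*l - 0.9415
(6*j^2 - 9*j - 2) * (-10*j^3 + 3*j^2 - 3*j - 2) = -60*j^5 + 108*j^4 - 25*j^3 + 9*j^2 + 24*j + 4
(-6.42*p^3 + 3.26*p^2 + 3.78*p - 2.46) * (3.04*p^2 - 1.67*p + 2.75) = -19.5168*p^5 + 20.6318*p^4 - 11.608*p^3 - 4.826*p^2 + 14.5032*p - 6.765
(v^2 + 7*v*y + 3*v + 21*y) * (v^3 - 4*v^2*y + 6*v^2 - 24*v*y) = v^5 + 3*v^4*y + 9*v^4 - 28*v^3*y^2 + 27*v^3*y + 18*v^3 - 252*v^2*y^2 + 54*v^2*y - 504*v*y^2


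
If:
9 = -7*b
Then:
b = -9/7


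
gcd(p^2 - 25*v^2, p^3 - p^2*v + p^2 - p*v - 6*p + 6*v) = 1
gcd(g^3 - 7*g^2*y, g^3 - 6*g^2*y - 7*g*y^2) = -g^2 + 7*g*y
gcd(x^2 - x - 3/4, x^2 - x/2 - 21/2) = 1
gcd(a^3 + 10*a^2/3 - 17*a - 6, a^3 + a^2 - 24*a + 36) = a^2 + 3*a - 18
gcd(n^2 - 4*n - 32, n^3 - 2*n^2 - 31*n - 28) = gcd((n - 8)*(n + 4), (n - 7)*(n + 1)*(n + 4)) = n + 4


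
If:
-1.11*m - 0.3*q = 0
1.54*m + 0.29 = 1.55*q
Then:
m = -0.04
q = 0.15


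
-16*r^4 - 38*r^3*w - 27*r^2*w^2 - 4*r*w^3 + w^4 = (-8*r + w)*(r + w)^2*(2*r + w)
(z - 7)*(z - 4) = z^2 - 11*z + 28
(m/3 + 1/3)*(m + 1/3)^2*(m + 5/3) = m^4/3 + 10*m^3/9 + 32*m^2/27 + 38*m/81 + 5/81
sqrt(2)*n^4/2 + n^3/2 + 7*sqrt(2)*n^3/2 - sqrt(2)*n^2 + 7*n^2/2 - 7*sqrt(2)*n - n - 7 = (n/2 + sqrt(2)/2)*(n + 7)*(n - sqrt(2))*(sqrt(2)*n + 1)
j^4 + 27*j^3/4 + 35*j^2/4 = j^2*(j + 7/4)*(j + 5)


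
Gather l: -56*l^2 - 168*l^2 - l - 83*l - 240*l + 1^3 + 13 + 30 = -224*l^2 - 324*l + 44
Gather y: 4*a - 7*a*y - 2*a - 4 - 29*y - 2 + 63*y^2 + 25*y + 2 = 2*a + 63*y^2 + y*(-7*a - 4) - 4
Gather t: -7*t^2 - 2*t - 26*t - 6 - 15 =-7*t^2 - 28*t - 21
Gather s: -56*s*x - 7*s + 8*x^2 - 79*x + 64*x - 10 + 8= s*(-56*x - 7) + 8*x^2 - 15*x - 2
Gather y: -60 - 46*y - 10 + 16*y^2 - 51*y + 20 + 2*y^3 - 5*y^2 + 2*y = 2*y^3 + 11*y^2 - 95*y - 50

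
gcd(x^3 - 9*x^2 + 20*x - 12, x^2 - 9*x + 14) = x - 2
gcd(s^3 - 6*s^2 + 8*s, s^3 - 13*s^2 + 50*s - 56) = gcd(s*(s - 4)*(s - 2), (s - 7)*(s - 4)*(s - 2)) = s^2 - 6*s + 8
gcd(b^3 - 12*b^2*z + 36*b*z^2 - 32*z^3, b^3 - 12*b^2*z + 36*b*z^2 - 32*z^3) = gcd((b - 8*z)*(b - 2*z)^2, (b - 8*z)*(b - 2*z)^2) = -b^3 + 12*b^2*z - 36*b*z^2 + 32*z^3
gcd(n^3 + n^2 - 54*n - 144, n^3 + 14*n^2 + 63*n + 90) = n^2 + 9*n + 18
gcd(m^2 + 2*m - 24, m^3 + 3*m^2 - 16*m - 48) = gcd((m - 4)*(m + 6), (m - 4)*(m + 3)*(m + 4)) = m - 4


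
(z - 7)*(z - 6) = z^2 - 13*z + 42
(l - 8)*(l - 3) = l^2 - 11*l + 24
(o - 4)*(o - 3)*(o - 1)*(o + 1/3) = o^4 - 23*o^3/3 + 49*o^2/3 - 17*o/3 - 4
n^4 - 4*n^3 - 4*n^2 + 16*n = n*(n - 4)*(n - 2)*(n + 2)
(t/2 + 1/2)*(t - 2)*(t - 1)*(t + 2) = t^4/2 - 5*t^2/2 + 2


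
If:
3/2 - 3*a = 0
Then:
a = 1/2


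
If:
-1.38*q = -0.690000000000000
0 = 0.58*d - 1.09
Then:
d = 1.88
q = 0.50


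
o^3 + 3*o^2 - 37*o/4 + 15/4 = (o - 3/2)*(o - 1/2)*(o + 5)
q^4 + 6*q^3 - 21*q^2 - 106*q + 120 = (q - 4)*(q - 1)*(q + 5)*(q + 6)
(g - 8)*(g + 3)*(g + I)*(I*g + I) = I*g^4 - g^3 - 4*I*g^3 + 4*g^2 - 29*I*g^2 + 29*g - 24*I*g + 24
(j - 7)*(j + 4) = j^2 - 3*j - 28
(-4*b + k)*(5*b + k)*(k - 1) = -20*b^2*k + 20*b^2 + b*k^2 - b*k + k^3 - k^2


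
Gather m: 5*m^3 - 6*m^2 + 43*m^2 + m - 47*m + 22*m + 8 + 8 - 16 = 5*m^3 + 37*m^2 - 24*m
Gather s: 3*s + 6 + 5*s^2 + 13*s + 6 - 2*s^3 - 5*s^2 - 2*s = -2*s^3 + 14*s + 12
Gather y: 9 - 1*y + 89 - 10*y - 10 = 88 - 11*y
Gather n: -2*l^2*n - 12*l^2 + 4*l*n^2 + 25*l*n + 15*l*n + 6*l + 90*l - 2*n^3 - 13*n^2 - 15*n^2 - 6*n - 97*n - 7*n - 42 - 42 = -12*l^2 + 96*l - 2*n^3 + n^2*(4*l - 28) + n*(-2*l^2 + 40*l - 110) - 84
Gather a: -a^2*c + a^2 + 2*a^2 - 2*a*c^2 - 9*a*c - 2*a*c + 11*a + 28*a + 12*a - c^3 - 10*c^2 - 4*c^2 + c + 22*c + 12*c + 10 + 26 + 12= a^2*(3 - c) + a*(-2*c^2 - 11*c + 51) - c^3 - 14*c^2 + 35*c + 48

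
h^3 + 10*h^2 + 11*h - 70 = (h - 2)*(h + 5)*(h + 7)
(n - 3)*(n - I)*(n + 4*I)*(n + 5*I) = n^4 - 3*n^3 + 8*I*n^3 - 11*n^2 - 24*I*n^2 + 33*n + 20*I*n - 60*I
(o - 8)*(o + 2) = o^2 - 6*o - 16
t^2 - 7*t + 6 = (t - 6)*(t - 1)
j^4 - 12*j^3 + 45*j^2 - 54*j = j*(j - 6)*(j - 3)^2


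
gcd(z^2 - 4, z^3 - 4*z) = z^2 - 4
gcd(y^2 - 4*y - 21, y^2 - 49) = y - 7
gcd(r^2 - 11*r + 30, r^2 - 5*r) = r - 5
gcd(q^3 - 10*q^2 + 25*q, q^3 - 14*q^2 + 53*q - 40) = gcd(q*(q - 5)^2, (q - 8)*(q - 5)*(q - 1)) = q - 5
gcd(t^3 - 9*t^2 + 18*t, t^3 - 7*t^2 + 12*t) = t^2 - 3*t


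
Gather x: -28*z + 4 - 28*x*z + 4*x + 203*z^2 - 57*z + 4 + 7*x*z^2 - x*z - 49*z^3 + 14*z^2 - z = x*(7*z^2 - 29*z + 4) - 49*z^3 + 217*z^2 - 86*z + 8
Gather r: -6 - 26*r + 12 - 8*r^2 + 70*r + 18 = -8*r^2 + 44*r + 24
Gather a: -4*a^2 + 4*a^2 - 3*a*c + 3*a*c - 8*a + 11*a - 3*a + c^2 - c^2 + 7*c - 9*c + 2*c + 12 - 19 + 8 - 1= 0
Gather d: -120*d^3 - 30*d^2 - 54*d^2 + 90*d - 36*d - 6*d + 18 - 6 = -120*d^3 - 84*d^2 + 48*d + 12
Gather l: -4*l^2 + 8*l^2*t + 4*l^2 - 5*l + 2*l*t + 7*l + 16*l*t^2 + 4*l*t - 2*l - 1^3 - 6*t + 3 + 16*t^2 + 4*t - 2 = 8*l^2*t + l*(16*t^2 + 6*t) + 16*t^2 - 2*t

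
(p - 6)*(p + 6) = p^2 - 36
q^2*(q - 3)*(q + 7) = q^4 + 4*q^3 - 21*q^2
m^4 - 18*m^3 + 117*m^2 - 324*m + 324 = (m - 6)^2*(m - 3)^2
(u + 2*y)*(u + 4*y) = u^2 + 6*u*y + 8*y^2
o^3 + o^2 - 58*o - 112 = (o - 8)*(o + 2)*(o + 7)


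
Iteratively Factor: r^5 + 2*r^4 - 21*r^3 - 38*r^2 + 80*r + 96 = (r + 4)*(r^4 - 2*r^3 - 13*r^2 + 14*r + 24) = (r - 4)*(r + 4)*(r^3 + 2*r^2 - 5*r - 6) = (r - 4)*(r - 2)*(r + 4)*(r^2 + 4*r + 3) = (r - 4)*(r - 2)*(r + 1)*(r + 4)*(r + 3)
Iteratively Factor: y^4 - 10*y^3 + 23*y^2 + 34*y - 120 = (y - 5)*(y^3 - 5*y^2 - 2*y + 24) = (y - 5)*(y - 3)*(y^2 - 2*y - 8) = (y - 5)*(y - 4)*(y - 3)*(y + 2)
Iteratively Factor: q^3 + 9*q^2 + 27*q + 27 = (q + 3)*(q^2 + 6*q + 9) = (q + 3)^2*(q + 3)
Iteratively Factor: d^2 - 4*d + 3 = (d - 1)*(d - 3)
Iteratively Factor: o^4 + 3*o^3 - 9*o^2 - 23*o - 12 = (o + 1)*(o^3 + 2*o^2 - 11*o - 12) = (o + 1)^2*(o^2 + o - 12) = (o + 1)^2*(o + 4)*(o - 3)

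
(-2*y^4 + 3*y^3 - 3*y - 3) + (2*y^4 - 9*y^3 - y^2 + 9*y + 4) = -6*y^3 - y^2 + 6*y + 1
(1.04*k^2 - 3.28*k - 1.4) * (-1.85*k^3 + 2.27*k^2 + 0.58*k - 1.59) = -1.924*k^5 + 8.4288*k^4 - 4.2524*k^3 - 6.734*k^2 + 4.4032*k + 2.226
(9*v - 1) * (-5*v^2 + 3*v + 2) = -45*v^3 + 32*v^2 + 15*v - 2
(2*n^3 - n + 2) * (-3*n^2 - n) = -6*n^5 - 2*n^4 + 3*n^3 - 5*n^2 - 2*n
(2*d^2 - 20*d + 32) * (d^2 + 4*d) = 2*d^4 - 12*d^3 - 48*d^2 + 128*d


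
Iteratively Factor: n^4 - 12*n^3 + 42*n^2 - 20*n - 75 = (n - 5)*(n^3 - 7*n^2 + 7*n + 15) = (n - 5)^2*(n^2 - 2*n - 3) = (n - 5)^2*(n - 3)*(n + 1)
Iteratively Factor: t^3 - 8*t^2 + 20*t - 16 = (t - 2)*(t^2 - 6*t + 8) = (t - 4)*(t - 2)*(t - 2)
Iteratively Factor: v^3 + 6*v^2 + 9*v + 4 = (v + 4)*(v^2 + 2*v + 1) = (v + 1)*(v + 4)*(v + 1)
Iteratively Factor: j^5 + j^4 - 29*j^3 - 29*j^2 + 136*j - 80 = (j + 4)*(j^4 - 3*j^3 - 17*j^2 + 39*j - 20) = (j - 5)*(j + 4)*(j^3 + 2*j^2 - 7*j + 4) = (j - 5)*(j - 1)*(j + 4)*(j^2 + 3*j - 4) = (j - 5)*(j - 1)*(j + 4)^2*(j - 1)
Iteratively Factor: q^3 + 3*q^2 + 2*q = (q + 2)*(q^2 + q) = (q + 1)*(q + 2)*(q)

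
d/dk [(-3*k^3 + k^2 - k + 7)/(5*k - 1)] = 2*(-15*k^3 + 7*k^2 - k - 17)/(25*k^2 - 10*k + 1)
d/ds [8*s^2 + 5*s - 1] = 16*s + 5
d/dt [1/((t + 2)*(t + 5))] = (-2*t - 7)/(t^4 + 14*t^3 + 69*t^2 + 140*t + 100)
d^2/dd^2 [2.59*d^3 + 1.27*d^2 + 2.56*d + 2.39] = 15.54*d + 2.54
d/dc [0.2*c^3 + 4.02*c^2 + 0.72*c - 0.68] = 0.6*c^2 + 8.04*c + 0.72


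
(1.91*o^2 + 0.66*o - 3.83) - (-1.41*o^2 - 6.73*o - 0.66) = 3.32*o^2 + 7.39*o - 3.17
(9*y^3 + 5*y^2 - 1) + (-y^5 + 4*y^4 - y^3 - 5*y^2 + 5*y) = -y^5 + 4*y^4 + 8*y^3 + 5*y - 1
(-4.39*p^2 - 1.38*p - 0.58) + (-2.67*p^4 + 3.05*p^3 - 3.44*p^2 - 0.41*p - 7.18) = -2.67*p^4 + 3.05*p^3 - 7.83*p^2 - 1.79*p - 7.76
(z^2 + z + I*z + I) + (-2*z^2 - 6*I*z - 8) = -z^2 + z - 5*I*z - 8 + I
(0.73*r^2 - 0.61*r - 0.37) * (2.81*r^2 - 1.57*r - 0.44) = 2.0513*r^4 - 2.8602*r^3 - 0.4032*r^2 + 0.8493*r + 0.1628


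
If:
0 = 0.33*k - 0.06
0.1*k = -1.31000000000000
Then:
No Solution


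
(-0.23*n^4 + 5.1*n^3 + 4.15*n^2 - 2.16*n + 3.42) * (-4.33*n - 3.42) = 0.9959*n^5 - 21.2964*n^4 - 35.4115*n^3 - 4.8402*n^2 - 7.4214*n - 11.6964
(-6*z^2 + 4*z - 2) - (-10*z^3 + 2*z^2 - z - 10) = 10*z^3 - 8*z^2 + 5*z + 8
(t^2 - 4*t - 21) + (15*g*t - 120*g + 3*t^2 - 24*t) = 15*g*t - 120*g + 4*t^2 - 28*t - 21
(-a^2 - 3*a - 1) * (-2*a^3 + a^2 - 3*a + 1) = 2*a^5 + 5*a^4 + 2*a^3 + 7*a^2 - 1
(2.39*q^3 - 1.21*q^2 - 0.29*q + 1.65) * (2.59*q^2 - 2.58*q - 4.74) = 6.1901*q^5 - 9.3001*q^4 - 8.9579*q^3 + 10.7571*q^2 - 2.8824*q - 7.821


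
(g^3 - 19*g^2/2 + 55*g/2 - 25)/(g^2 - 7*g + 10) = g - 5/2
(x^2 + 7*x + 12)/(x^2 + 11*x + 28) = (x + 3)/(x + 7)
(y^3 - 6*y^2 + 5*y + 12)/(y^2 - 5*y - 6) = (y^2 - 7*y + 12)/(y - 6)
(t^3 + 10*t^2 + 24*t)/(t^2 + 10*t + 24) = t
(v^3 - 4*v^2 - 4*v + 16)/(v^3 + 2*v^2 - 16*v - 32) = (v - 2)/(v + 4)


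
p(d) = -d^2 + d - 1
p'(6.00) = -11.00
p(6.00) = -31.00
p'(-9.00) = 19.00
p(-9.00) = -91.00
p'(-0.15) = 1.30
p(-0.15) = -1.17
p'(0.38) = 0.24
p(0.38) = -0.76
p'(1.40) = -1.80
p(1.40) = -1.56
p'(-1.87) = 4.74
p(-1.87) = -6.37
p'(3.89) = -6.78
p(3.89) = -12.24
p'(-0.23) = 1.46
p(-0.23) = -1.28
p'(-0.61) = 2.22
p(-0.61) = -1.98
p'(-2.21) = 5.42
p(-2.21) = -8.09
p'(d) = 1 - 2*d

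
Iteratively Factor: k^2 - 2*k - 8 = (k + 2)*(k - 4)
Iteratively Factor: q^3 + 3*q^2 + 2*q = (q + 2)*(q^2 + q) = (q + 1)*(q + 2)*(q)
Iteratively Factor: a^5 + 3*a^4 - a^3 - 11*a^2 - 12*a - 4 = (a + 2)*(a^4 + a^3 - 3*a^2 - 5*a - 2) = (a + 1)*(a + 2)*(a^3 - 3*a - 2) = (a + 1)^2*(a + 2)*(a^2 - a - 2) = (a + 1)^3*(a + 2)*(a - 2)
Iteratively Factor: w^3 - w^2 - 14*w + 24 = (w - 2)*(w^2 + w - 12) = (w - 2)*(w + 4)*(w - 3)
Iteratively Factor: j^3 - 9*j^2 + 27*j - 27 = (j - 3)*(j^2 - 6*j + 9) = (j - 3)^2*(j - 3)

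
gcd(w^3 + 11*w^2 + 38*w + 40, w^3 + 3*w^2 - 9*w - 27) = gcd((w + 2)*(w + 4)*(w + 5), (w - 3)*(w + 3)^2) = 1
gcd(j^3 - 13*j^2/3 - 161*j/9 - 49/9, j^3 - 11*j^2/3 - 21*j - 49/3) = j^2 - 14*j/3 - 49/3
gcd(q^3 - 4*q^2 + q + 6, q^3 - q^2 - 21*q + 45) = q - 3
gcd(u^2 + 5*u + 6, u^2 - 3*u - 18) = u + 3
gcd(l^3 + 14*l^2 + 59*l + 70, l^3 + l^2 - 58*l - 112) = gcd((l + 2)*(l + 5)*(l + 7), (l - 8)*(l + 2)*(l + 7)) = l^2 + 9*l + 14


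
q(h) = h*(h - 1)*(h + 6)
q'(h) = h*(h - 1) + h*(h + 6) + (h - 1)*(h + 6)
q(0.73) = -1.33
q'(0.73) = 2.90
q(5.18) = 242.07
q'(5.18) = 126.30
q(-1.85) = 21.88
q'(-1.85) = -14.23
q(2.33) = 25.81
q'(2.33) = 33.59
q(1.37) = 3.74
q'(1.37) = 13.33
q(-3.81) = 40.13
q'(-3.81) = -0.55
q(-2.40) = 29.38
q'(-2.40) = -12.72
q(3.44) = 79.24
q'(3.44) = 63.90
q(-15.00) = -2160.00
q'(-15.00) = 519.00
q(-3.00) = 36.00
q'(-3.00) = -9.00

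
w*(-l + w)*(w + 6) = -l*w^2 - 6*l*w + w^3 + 6*w^2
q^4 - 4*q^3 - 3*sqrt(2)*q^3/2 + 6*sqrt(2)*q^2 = q^2*(q - 4)*(q - 3*sqrt(2)/2)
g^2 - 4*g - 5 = (g - 5)*(g + 1)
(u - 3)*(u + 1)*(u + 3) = u^3 + u^2 - 9*u - 9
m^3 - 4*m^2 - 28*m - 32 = (m - 8)*(m + 2)^2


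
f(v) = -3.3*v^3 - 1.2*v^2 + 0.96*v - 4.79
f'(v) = -9.9*v^2 - 2.4*v + 0.96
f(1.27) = -12.27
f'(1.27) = -18.06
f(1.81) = -26.55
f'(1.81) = -35.82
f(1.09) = -9.44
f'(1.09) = -13.42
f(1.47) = -16.45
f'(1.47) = -23.96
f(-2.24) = 24.13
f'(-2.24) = -43.34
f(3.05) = -106.65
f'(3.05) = -98.45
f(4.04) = -238.10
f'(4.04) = -170.32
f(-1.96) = 13.57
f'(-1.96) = -32.37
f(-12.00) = 5513.29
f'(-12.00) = -1395.84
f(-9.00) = 2295.07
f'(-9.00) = -779.34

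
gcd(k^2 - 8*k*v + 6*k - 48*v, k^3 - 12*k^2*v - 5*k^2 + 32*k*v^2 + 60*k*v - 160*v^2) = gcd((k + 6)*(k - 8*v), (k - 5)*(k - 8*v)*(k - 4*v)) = -k + 8*v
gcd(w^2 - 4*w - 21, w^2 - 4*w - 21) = w^2 - 4*w - 21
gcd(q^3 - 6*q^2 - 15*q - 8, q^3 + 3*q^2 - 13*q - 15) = q + 1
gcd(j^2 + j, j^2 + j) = j^2 + j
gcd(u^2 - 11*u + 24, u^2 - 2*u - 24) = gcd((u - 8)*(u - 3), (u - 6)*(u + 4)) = 1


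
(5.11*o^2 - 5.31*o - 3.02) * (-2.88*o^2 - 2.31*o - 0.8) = -14.7168*o^4 + 3.4887*o^3 + 16.8757*o^2 + 11.2242*o + 2.416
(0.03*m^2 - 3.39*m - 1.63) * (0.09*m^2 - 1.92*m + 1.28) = 0.0027*m^4 - 0.3627*m^3 + 6.4005*m^2 - 1.2096*m - 2.0864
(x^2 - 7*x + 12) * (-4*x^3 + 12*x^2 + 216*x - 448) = -4*x^5 + 40*x^4 + 84*x^3 - 1816*x^2 + 5728*x - 5376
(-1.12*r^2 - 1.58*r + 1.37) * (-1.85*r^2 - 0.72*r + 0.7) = 2.072*r^4 + 3.7294*r^3 - 2.1809*r^2 - 2.0924*r + 0.959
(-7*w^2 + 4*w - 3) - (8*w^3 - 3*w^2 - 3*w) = -8*w^3 - 4*w^2 + 7*w - 3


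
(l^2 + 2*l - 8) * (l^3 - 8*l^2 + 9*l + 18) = l^5 - 6*l^4 - 15*l^3 + 100*l^2 - 36*l - 144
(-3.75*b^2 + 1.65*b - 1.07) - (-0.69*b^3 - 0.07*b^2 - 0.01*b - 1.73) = 0.69*b^3 - 3.68*b^2 + 1.66*b + 0.66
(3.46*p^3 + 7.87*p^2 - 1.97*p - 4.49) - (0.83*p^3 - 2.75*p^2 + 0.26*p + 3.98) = 2.63*p^3 + 10.62*p^2 - 2.23*p - 8.47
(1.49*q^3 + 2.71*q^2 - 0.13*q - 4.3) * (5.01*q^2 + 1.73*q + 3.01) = 7.4649*q^5 + 16.1548*q^4 + 8.5219*q^3 - 13.6108*q^2 - 7.8303*q - 12.943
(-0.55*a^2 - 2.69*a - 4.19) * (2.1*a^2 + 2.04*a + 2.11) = -1.155*a^4 - 6.771*a^3 - 15.4471*a^2 - 14.2235*a - 8.8409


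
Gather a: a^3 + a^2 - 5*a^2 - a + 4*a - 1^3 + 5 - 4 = a^3 - 4*a^2 + 3*a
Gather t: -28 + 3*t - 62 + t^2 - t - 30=t^2 + 2*t - 120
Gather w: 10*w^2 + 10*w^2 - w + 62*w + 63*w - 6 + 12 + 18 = 20*w^2 + 124*w + 24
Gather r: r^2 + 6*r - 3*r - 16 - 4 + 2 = r^2 + 3*r - 18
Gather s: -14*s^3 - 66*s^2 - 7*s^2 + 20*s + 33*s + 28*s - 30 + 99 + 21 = -14*s^3 - 73*s^2 + 81*s + 90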